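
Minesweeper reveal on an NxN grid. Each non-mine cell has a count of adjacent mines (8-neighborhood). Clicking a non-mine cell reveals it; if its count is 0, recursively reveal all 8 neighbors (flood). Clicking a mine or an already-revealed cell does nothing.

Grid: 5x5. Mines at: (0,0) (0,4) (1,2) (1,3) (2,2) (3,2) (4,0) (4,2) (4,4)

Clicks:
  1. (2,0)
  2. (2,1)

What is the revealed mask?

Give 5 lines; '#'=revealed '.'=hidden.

Answer: .....
##...
##...
##...
.....

Derivation:
Click 1 (2,0) count=0: revealed 6 new [(1,0) (1,1) (2,0) (2,1) (3,0) (3,1)] -> total=6
Click 2 (2,1) count=3: revealed 0 new [(none)] -> total=6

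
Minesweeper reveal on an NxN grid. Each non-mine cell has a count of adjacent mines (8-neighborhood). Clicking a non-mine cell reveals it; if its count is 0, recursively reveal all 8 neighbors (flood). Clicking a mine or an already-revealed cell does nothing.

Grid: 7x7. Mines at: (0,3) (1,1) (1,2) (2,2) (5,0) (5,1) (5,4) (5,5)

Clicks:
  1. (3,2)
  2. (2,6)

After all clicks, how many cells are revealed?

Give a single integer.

Answer: 20

Derivation:
Click 1 (3,2) count=1: revealed 1 new [(3,2)] -> total=1
Click 2 (2,6) count=0: revealed 19 new [(0,4) (0,5) (0,6) (1,3) (1,4) (1,5) (1,6) (2,3) (2,4) (2,5) (2,6) (3,3) (3,4) (3,5) (3,6) (4,3) (4,4) (4,5) (4,6)] -> total=20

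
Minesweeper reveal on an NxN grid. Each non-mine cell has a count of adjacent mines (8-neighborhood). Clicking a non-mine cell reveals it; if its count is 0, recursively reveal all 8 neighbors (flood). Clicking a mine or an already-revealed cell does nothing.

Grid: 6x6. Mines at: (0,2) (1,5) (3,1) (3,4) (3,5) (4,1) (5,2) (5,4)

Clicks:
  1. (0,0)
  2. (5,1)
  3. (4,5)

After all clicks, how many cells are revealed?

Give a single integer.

Answer: 8

Derivation:
Click 1 (0,0) count=0: revealed 6 new [(0,0) (0,1) (1,0) (1,1) (2,0) (2,1)] -> total=6
Click 2 (5,1) count=2: revealed 1 new [(5,1)] -> total=7
Click 3 (4,5) count=3: revealed 1 new [(4,5)] -> total=8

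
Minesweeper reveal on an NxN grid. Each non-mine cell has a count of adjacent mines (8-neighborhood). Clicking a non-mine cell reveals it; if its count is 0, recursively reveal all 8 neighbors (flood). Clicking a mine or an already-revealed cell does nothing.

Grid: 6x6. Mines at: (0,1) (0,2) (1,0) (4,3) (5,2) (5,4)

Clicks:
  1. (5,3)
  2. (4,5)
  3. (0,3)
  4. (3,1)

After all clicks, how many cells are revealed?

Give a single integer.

Answer: 28

Derivation:
Click 1 (5,3) count=3: revealed 1 new [(5,3)] -> total=1
Click 2 (4,5) count=1: revealed 1 new [(4,5)] -> total=2
Click 3 (0,3) count=1: revealed 1 new [(0,3)] -> total=3
Click 4 (3,1) count=0: revealed 25 new [(0,4) (0,5) (1,1) (1,2) (1,3) (1,4) (1,5) (2,0) (2,1) (2,2) (2,3) (2,4) (2,5) (3,0) (3,1) (3,2) (3,3) (3,4) (3,5) (4,0) (4,1) (4,2) (4,4) (5,0) (5,1)] -> total=28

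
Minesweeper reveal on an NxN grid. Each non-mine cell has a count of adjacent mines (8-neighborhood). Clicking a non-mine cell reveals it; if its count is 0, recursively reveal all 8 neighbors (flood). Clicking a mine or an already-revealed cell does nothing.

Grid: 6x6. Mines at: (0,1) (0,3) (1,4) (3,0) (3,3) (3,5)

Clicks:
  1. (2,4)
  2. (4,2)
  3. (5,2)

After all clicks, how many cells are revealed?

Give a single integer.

Answer: 13

Derivation:
Click 1 (2,4) count=3: revealed 1 new [(2,4)] -> total=1
Click 2 (4,2) count=1: revealed 1 new [(4,2)] -> total=2
Click 3 (5,2) count=0: revealed 11 new [(4,0) (4,1) (4,3) (4,4) (4,5) (5,0) (5,1) (5,2) (5,3) (5,4) (5,5)] -> total=13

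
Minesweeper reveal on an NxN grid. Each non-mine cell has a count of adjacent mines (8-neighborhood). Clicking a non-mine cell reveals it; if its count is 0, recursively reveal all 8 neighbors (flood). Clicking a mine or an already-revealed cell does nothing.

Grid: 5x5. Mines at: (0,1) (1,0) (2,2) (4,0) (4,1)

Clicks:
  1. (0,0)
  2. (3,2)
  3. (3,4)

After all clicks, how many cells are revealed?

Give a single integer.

Click 1 (0,0) count=2: revealed 1 new [(0,0)] -> total=1
Click 2 (3,2) count=2: revealed 1 new [(3,2)] -> total=2
Click 3 (3,4) count=0: revealed 13 new [(0,2) (0,3) (0,4) (1,2) (1,3) (1,4) (2,3) (2,4) (3,3) (3,4) (4,2) (4,3) (4,4)] -> total=15

Answer: 15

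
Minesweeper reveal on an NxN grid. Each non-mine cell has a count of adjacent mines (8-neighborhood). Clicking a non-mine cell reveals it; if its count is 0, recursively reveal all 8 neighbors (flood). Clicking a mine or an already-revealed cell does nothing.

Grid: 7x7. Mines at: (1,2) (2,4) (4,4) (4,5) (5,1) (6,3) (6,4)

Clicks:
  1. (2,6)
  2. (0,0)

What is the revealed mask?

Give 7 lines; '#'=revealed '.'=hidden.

Click 1 (2,6) count=0: revealed 12 new [(0,3) (0,4) (0,5) (0,6) (1,3) (1,4) (1,5) (1,6) (2,5) (2,6) (3,5) (3,6)] -> total=12
Click 2 (0,0) count=0: revealed 16 new [(0,0) (0,1) (1,0) (1,1) (2,0) (2,1) (2,2) (2,3) (3,0) (3,1) (3,2) (3,3) (4,0) (4,1) (4,2) (4,3)] -> total=28

Answer: ##.####
##.####
####.##
####.##
####...
.......
.......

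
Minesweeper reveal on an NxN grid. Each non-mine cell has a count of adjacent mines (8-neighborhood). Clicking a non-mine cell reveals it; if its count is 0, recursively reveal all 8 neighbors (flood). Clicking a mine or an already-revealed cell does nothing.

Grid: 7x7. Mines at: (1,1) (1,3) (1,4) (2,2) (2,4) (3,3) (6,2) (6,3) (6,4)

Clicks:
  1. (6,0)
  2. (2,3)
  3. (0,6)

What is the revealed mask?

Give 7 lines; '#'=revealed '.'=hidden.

Answer: .....##
.....##
##.#.##
###.###
###.###
###.###
##...##

Derivation:
Click 1 (6,0) count=0: revealed 13 new [(2,0) (2,1) (3,0) (3,1) (3,2) (4,0) (4,1) (4,2) (5,0) (5,1) (5,2) (6,0) (6,1)] -> total=13
Click 2 (2,3) count=5: revealed 1 new [(2,3)] -> total=14
Click 3 (0,6) count=0: revealed 17 new [(0,5) (0,6) (1,5) (1,6) (2,5) (2,6) (3,4) (3,5) (3,6) (4,4) (4,5) (4,6) (5,4) (5,5) (5,6) (6,5) (6,6)] -> total=31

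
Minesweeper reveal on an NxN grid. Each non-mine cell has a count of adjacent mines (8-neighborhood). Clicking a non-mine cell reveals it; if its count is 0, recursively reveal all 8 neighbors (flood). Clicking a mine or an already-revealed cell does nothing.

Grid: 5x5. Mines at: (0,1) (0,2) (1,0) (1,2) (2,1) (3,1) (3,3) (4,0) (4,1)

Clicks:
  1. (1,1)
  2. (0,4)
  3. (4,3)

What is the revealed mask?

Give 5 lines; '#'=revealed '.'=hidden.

Answer: ...##
.#.##
...##
.....
...#.

Derivation:
Click 1 (1,1) count=5: revealed 1 new [(1,1)] -> total=1
Click 2 (0,4) count=0: revealed 6 new [(0,3) (0,4) (1,3) (1,4) (2,3) (2,4)] -> total=7
Click 3 (4,3) count=1: revealed 1 new [(4,3)] -> total=8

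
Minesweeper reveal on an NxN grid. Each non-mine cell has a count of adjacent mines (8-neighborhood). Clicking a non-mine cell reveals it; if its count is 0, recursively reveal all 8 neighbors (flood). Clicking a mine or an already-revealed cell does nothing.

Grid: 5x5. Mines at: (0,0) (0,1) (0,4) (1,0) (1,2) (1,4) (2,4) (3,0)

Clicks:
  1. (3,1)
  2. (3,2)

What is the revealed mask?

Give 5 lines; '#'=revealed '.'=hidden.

Answer: .....
.....
.###.
.####
.####

Derivation:
Click 1 (3,1) count=1: revealed 1 new [(3,1)] -> total=1
Click 2 (3,2) count=0: revealed 10 new [(2,1) (2,2) (2,3) (3,2) (3,3) (3,4) (4,1) (4,2) (4,3) (4,4)] -> total=11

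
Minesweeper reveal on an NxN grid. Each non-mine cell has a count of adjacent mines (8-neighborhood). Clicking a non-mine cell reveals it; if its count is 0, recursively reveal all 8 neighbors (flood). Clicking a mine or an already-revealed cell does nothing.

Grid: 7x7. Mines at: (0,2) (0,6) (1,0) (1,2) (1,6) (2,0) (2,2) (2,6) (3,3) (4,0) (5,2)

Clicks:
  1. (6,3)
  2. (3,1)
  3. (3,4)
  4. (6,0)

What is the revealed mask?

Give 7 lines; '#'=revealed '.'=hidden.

Click 1 (6,3) count=1: revealed 1 new [(6,3)] -> total=1
Click 2 (3,1) count=3: revealed 1 new [(3,1)] -> total=2
Click 3 (3,4) count=1: revealed 1 new [(3,4)] -> total=3
Click 4 (6,0) count=0: revealed 4 new [(5,0) (5,1) (6,0) (6,1)] -> total=7

Answer: .......
.......
.......
.#..#..
.......
##.....
##.#...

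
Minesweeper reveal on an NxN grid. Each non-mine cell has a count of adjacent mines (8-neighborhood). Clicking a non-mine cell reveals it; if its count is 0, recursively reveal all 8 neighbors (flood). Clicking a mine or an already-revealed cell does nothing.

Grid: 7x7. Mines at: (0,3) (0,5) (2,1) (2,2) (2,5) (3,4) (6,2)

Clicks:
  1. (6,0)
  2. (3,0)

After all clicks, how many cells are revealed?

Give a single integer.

Answer: 14

Derivation:
Click 1 (6,0) count=0: revealed 14 new [(3,0) (3,1) (3,2) (3,3) (4,0) (4,1) (4,2) (4,3) (5,0) (5,1) (5,2) (5,3) (6,0) (6,1)] -> total=14
Click 2 (3,0) count=1: revealed 0 new [(none)] -> total=14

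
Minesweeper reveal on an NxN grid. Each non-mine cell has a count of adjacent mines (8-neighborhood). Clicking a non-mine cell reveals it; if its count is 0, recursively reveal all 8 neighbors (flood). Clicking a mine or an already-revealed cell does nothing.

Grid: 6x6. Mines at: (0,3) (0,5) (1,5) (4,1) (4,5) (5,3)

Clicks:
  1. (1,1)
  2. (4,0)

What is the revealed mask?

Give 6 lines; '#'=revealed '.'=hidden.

Click 1 (1,1) count=0: revealed 21 new [(0,0) (0,1) (0,2) (1,0) (1,1) (1,2) (1,3) (1,4) (2,0) (2,1) (2,2) (2,3) (2,4) (3,0) (3,1) (3,2) (3,3) (3,4) (4,2) (4,3) (4,4)] -> total=21
Click 2 (4,0) count=1: revealed 1 new [(4,0)] -> total=22

Answer: ###...
#####.
#####.
#####.
#.###.
......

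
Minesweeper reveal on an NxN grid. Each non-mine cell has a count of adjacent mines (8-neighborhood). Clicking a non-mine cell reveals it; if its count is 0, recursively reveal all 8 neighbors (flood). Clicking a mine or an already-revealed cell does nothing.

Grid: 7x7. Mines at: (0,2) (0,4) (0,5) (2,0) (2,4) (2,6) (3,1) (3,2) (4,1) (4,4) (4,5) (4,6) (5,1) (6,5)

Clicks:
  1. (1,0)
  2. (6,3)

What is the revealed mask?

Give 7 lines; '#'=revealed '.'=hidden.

Answer: .......
#......
.......
.......
.......
..###..
..###..

Derivation:
Click 1 (1,0) count=1: revealed 1 new [(1,0)] -> total=1
Click 2 (6,3) count=0: revealed 6 new [(5,2) (5,3) (5,4) (6,2) (6,3) (6,4)] -> total=7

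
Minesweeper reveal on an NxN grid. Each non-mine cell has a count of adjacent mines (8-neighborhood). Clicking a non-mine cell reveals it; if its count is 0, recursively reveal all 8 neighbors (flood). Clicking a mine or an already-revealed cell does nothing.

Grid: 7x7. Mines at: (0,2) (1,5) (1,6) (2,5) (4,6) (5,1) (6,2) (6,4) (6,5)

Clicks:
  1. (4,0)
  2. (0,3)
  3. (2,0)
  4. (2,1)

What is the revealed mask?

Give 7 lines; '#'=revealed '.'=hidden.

Click 1 (4,0) count=1: revealed 1 new [(4,0)] -> total=1
Click 2 (0,3) count=1: revealed 1 new [(0,3)] -> total=2
Click 3 (2,0) count=0: revealed 27 new [(0,0) (0,1) (1,0) (1,1) (1,2) (1,3) (1,4) (2,0) (2,1) (2,2) (2,3) (2,4) (3,0) (3,1) (3,2) (3,3) (3,4) (3,5) (4,1) (4,2) (4,3) (4,4) (4,5) (5,2) (5,3) (5,4) (5,5)] -> total=29
Click 4 (2,1) count=0: revealed 0 new [(none)] -> total=29

Answer: ##.#...
#####..
#####..
######.
######.
..####.
.......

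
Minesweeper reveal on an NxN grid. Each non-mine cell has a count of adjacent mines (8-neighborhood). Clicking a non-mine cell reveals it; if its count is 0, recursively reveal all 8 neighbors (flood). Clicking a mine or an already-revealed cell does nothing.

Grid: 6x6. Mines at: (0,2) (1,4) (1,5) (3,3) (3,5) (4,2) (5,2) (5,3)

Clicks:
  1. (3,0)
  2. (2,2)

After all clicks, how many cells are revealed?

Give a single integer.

Answer: 15

Derivation:
Click 1 (3,0) count=0: revealed 15 new [(0,0) (0,1) (1,0) (1,1) (1,2) (2,0) (2,1) (2,2) (3,0) (3,1) (3,2) (4,0) (4,1) (5,0) (5,1)] -> total=15
Click 2 (2,2) count=1: revealed 0 new [(none)] -> total=15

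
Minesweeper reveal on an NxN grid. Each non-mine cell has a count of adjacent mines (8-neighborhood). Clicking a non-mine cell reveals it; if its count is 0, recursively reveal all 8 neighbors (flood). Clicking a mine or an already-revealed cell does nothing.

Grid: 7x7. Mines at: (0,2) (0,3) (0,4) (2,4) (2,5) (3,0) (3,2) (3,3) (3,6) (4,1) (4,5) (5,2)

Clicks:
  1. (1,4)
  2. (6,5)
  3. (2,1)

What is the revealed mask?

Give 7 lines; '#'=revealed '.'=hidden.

Click 1 (1,4) count=4: revealed 1 new [(1,4)] -> total=1
Click 2 (6,5) count=0: revealed 8 new [(5,3) (5,4) (5,5) (5,6) (6,3) (6,4) (6,5) (6,6)] -> total=9
Click 3 (2,1) count=2: revealed 1 new [(2,1)] -> total=10

Answer: .......
....#..
.#.....
.......
.......
...####
...####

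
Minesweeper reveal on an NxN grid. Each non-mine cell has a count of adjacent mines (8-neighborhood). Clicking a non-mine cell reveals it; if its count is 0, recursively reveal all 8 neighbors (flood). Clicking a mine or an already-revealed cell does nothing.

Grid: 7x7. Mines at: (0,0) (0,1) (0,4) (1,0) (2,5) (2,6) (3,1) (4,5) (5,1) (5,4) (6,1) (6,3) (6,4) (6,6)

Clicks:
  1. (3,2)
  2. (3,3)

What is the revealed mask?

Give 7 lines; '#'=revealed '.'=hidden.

Answer: .......
..###..
..###..
..###..
..###..
.......
.......

Derivation:
Click 1 (3,2) count=1: revealed 1 new [(3,2)] -> total=1
Click 2 (3,3) count=0: revealed 11 new [(1,2) (1,3) (1,4) (2,2) (2,3) (2,4) (3,3) (3,4) (4,2) (4,3) (4,4)] -> total=12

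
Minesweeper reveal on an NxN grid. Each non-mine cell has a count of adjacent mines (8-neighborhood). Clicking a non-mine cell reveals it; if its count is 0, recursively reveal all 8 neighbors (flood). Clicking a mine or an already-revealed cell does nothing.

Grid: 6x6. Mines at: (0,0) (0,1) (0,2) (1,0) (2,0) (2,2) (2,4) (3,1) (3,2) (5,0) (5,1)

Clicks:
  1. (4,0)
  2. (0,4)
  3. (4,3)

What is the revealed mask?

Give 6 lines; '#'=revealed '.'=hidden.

Click 1 (4,0) count=3: revealed 1 new [(4,0)] -> total=1
Click 2 (0,4) count=0: revealed 6 new [(0,3) (0,4) (0,5) (1,3) (1,4) (1,5)] -> total=7
Click 3 (4,3) count=1: revealed 1 new [(4,3)] -> total=8

Answer: ...###
...###
......
......
#..#..
......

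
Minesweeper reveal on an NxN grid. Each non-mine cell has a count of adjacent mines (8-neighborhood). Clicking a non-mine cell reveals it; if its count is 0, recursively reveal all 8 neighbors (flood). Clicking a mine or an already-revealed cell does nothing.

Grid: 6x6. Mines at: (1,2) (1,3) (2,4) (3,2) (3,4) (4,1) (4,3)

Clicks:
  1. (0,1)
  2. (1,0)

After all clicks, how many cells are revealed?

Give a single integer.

Click 1 (0,1) count=1: revealed 1 new [(0,1)] -> total=1
Click 2 (1,0) count=0: revealed 7 new [(0,0) (1,0) (1,1) (2,0) (2,1) (3,0) (3,1)] -> total=8

Answer: 8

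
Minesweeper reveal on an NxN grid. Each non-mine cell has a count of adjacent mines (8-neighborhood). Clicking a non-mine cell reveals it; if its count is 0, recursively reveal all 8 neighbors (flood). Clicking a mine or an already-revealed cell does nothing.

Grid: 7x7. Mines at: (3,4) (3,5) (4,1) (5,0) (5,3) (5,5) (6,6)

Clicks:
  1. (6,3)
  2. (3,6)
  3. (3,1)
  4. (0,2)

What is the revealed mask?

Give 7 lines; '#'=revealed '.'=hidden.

Click 1 (6,3) count=1: revealed 1 new [(6,3)] -> total=1
Click 2 (3,6) count=1: revealed 1 new [(3,6)] -> total=2
Click 3 (3,1) count=1: revealed 1 new [(3,1)] -> total=3
Click 4 (0,2) count=0: revealed 24 new [(0,0) (0,1) (0,2) (0,3) (0,4) (0,5) (0,6) (1,0) (1,1) (1,2) (1,3) (1,4) (1,5) (1,6) (2,0) (2,1) (2,2) (2,3) (2,4) (2,5) (2,6) (3,0) (3,2) (3,3)] -> total=27

Answer: #######
#######
#######
####..#
.......
.......
...#...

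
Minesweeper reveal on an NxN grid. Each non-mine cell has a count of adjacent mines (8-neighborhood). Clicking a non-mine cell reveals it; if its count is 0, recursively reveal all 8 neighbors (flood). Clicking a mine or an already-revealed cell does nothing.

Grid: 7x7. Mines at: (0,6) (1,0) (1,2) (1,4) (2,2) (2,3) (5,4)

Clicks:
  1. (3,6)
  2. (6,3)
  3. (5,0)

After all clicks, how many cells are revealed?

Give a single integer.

Click 1 (3,6) count=0: revealed 15 new [(1,5) (1,6) (2,4) (2,5) (2,6) (3,4) (3,5) (3,6) (4,4) (4,5) (4,6) (5,5) (5,6) (6,5) (6,6)] -> total=15
Click 2 (6,3) count=1: revealed 1 new [(6,3)] -> total=16
Click 3 (5,0) count=0: revealed 17 new [(2,0) (2,1) (3,0) (3,1) (3,2) (3,3) (4,0) (4,1) (4,2) (4,3) (5,0) (5,1) (5,2) (5,3) (6,0) (6,1) (6,2)] -> total=33

Answer: 33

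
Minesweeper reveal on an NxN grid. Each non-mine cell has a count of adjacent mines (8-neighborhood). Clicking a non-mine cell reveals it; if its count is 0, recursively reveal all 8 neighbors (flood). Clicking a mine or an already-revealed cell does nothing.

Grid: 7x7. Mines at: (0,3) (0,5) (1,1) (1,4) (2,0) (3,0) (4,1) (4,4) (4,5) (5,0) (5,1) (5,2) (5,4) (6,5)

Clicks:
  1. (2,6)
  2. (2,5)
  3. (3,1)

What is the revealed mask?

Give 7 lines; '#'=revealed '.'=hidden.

Click 1 (2,6) count=0: revealed 6 new [(1,5) (1,6) (2,5) (2,6) (3,5) (3,6)] -> total=6
Click 2 (2,5) count=1: revealed 0 new [(none)] -> total=6
Click 3 (3,1) count=3: revealed 1 new [(3,1)] -> total=7

Answer: .......
.....##
.....##
.#...##
.......
.......
.......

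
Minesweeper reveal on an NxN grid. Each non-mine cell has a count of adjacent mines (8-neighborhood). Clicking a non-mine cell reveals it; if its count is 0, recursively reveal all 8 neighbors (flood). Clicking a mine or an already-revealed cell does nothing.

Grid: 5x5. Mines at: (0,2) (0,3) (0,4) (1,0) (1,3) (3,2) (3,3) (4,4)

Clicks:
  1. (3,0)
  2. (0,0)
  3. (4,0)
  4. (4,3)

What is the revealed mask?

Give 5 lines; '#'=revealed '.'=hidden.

Answer: #....
.....
##...
##...
##.#.

Derivation:
Click 1 (3,0) count=0: revealed 6 new [(2,0) (2,1) (3,0) (3,1) (4,0) (4,1)] -> total=6
Click 2 (0,0) count=1: revealed 1 new [(0,0)] -> total=7
Click 3 (4,0) count=0: revealed 0 new [(none)] -> total=7
Click 4 (4,3) count=3: revealed 1 new [(4,3)] -> total=8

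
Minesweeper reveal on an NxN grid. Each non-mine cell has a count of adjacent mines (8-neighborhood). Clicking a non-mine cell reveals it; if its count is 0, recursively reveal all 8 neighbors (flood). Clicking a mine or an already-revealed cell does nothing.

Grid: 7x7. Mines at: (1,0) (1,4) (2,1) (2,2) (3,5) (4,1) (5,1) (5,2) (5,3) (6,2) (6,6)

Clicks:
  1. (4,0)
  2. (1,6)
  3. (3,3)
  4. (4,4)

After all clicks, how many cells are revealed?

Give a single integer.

Answer: 9

Derivation:
Click 1 (4,0) count=2: revealed 1 new [(4,0)] -> total=1
Click 2 (1,6) count=0: revealed 6 new [(0,5) (0,6) (1,5) (1,6) (2,5) (2,6)] -> total=7
Click 3 (3,3) count=1: revealed 1 new [(3,3)] -> total=8
Click 4 (4,4) count=2: revealed 1 new [(4,4)] -> total=9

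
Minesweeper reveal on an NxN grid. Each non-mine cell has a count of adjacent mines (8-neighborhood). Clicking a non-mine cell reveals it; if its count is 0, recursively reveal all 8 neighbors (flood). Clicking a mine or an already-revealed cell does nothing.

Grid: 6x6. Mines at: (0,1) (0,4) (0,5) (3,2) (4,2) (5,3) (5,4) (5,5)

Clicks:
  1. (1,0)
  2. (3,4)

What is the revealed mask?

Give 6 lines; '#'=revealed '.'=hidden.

Answer: ......
#..###
...###
...###
...###
......

Derivation:
Click 1 (1,0) count=1: revealed 1 new [(1,0)] -> total=1
Click 2 (3,4) count=0: revealed 12 new [(1,3) (1,4) (1,5) (2,3) (2,4) (2,5) (3,3) (3,4) (3,5) (4,3) (4,4) (4,5)] -> total=13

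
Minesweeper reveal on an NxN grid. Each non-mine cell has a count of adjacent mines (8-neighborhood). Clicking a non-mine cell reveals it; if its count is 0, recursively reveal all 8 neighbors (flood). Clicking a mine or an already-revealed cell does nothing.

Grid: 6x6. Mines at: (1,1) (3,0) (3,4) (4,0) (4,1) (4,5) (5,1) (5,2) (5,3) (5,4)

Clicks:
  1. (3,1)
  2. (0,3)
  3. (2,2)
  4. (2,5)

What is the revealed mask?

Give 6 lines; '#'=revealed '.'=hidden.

Click 1 (3,1) count=3: revealed 1 new [(3,1)] -> total=1
Click 2 (0,3) count=0: revealed 12 new [(0,2) (0,3) (0,4) (0,5) (1,2) (1,3) (1,4) (1,5) (2,2) (2,3) (2,4) (2,5)] -> total=13
Click 3 (2,2) count=1: revealed 0 new [(none)] -> total=13
Click 4 (2,5) count=1: revealed 0 new [(none)] -> total=13

Answer: ..####
..####
..####
.#....
......
......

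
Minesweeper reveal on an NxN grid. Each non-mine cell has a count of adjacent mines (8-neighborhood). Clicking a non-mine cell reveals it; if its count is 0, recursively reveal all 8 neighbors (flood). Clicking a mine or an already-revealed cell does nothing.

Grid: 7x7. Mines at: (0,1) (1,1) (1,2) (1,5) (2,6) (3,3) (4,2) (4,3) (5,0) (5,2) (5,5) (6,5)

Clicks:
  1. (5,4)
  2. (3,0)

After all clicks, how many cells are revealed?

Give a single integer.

Answer: 7

Derivation:
Click 1 (5,4) count=3: revealed 1 new [(5,4)] -> total=1
Click 2 (3,0) count=0: revealed 6 new [(2,0) (2,1) (3,0) (3,1) (4,0) (4,1)] -> total=7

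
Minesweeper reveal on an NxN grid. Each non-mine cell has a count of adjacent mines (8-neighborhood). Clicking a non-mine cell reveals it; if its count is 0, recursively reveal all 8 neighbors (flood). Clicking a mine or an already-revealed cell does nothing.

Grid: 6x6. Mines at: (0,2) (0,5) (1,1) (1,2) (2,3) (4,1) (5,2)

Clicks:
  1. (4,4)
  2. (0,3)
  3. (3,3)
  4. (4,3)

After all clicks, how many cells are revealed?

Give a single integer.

Answer: 14

Derivation:
Click 1 (4,4) count=0: revealed 13 new [(1,4) (1,5) (2,4) (2,5) (3,3) (3,4) (3,5) (4,3) (4,4) (4,5) (5,3) (5,4) (5,5)] -> total=13
Click 2 (0,3) count=2: revealed 1 new [(0,3)] -> total=14
Click 3 (3,3) count=1: revealed 0 new [(none)] -> total=14
Click 4 (4,3) count=1: revealed 0 new [(none)] -> total=14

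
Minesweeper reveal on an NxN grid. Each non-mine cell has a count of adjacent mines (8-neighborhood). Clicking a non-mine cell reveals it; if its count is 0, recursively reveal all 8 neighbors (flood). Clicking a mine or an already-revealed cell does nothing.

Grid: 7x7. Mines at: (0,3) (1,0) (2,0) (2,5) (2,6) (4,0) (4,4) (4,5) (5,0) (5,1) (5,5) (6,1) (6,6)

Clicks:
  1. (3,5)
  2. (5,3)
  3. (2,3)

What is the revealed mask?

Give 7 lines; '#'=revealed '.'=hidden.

Click 1 (3,5) count=4: revealed 1 new [(3,5)] -> total=1
Click 2 (5,3) count=1: revealed 1 new [(5,3)] -> total=2
Click 3 (2,3) count=0: revealed 15 new [(1,1) (1,2) (1,3) (1,4) (2,1) (2,2) (2,3) (2,4) (3,1) (3,2) (3,3) (3,4) (4,1) (4,2) (4,3)] -> total=17

Answer: .......
.####..
.####..
.#####.
.###...
...#...
.......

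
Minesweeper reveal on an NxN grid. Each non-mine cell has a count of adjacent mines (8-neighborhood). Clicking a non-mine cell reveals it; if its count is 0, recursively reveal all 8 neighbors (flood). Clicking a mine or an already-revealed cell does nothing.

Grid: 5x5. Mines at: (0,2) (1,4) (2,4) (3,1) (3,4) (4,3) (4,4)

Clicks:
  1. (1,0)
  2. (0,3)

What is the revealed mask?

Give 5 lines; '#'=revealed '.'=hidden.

Answer: ##.#.
##...
##...
.....
.....

Derivation:
Click 1 (1,0) count=0: revealed 6 new [(0,0) (0,1) (1,0) (1,1) (2,0) (2,1)] -> total=6
Click 2 (0,3) count=2: revealed 1 new [(0,3)] -> total=7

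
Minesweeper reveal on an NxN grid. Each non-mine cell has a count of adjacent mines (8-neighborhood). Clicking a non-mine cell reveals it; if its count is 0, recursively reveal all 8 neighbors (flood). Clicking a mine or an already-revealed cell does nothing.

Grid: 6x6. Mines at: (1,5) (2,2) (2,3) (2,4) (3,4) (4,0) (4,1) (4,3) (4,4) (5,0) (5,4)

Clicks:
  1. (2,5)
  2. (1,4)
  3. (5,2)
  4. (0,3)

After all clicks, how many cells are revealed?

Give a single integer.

Click 1 (2,5) count=3: revealed 1 new [(2,5)] -> total=1
Click 2 (1,4) count=3: revealed 1 new [(1,4)] -> total=2
Click 3 (5,2) count=2: revealed 1 new [(5,2)] -> total=3
Click 4 (0,3) count=0: revealed 13 new [(0,0) (0,1) (0,2) (0,3) (0,4) (1,0) (1,1) (1,2) (1,3) (2,0) (2,1) (3,0) (3,1)] -> total=16

Answer: 16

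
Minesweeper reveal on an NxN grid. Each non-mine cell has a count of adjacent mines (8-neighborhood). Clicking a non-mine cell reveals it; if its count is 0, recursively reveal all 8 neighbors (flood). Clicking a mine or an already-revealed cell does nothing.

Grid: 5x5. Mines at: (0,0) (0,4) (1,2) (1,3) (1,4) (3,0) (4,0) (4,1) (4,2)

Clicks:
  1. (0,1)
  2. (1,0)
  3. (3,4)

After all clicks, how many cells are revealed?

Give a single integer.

Answer: 8

Derivation:
Click 1 (0,1) count=2: revealed 1 new [(0,1)] -> total=1
Click 2 (1,0) count=1: revealed 1 new [(1,0)] -> total=2
Click 3 (3,4) count=0: revealed 6 new [(2,3) (2,4) (3,3) (3,4) (4,3) (4,4)] -> total=8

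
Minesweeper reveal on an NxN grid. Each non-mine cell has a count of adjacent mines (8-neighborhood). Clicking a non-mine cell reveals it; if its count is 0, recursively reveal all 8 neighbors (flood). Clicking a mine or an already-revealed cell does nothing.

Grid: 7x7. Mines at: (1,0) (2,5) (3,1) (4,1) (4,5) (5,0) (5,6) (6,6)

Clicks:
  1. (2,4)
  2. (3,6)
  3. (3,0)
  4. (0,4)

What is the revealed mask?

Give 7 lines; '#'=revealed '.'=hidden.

Click 1 (2,4) count=1: revealed 1 new [(2,4)] -> total=1
Click 2 (3,6) count=2: revealed 1 new [(3,6)] -> total=2
Click 3 (3,0) count=2: revealed 1 new [(3,0)] -> total=3
Click 4 (0,4) count=0: revealed 31 new [(0,1) (0,2) (0,3) (0,4) (0,5) (0,6) (1,1) (1,2) (1,3) (1,4) (1,5) (1,6) (2,1) (2,2) (2,3) (3,2) (3,3) (3,4) (4,2) (4,3) (4,4) (5,1) (5,2) (5,3) (5,4) (5,5) (6,1) (6,2) (6,3) (6,4) (6,5)] -> total=34

Answer: .######
.######
.####..
#.###.#
..###..
.#####.
.#####.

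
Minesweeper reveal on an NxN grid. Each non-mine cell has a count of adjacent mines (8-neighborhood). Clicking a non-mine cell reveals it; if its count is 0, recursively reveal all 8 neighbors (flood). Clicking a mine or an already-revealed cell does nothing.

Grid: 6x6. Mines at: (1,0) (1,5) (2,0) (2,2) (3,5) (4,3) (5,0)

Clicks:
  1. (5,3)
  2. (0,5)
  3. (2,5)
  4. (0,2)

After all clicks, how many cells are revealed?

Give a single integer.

Answer: 11

Derivation:
Click 1 (5,3) count=1: revealed 1 new [(5,3)] -> total=1
Click 2 (0,5) count=1: revealed 1 new [(0,5)] -> total=2
Click 3 (2,5) count=2: revealed 1 new [(2,5)] -> total=3
Click 4 (0,2) count=0: revealed 8 new [(0,1) (0,2) (0,3) (0,4) (1,1) (1,2) (1,3) (1,4)] -> total=11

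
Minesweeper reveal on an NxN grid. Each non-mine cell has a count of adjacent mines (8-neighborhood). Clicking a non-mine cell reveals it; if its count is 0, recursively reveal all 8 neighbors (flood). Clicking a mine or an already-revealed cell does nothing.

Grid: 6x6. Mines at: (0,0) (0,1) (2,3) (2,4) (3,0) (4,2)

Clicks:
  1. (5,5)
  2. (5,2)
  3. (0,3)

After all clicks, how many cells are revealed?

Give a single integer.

Click 1 (5,5) count=0: revealed 9 new [(3,3) (3,4) (3,5) (4,3) (4,4) (4,5) (5,3) (5,4) (5,5)] -> total=9
Click 2 (5,2) count=1: revealed 1 new [(5,2)] -> total=10
Click 3 (0,3) count=0: revealed 8 new [(0,2) (0,3) (0,4) (0,5) (1,2) (1,3) (1,4) (1,5)] -> total=18

Answer: 18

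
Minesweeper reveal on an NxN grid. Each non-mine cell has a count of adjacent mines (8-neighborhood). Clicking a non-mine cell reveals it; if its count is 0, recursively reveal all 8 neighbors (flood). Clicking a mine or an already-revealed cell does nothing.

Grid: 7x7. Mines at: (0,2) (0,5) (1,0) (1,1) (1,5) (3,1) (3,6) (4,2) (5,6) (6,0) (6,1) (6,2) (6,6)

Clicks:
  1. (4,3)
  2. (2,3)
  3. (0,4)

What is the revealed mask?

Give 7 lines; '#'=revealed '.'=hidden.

Answer: ....#..
..###..
..####.
..####.
...###.
...###.
...###.

Derivation:
Click 1 (4,3) count=1: revealed 1 new [(4,3)] -> total=1
Click 2 (2,3) count=0: revealed 19 new [(1,2) (1,3) (1,4) (2,2) (2,3) (2,4) (2,5) (3,2) (3,3) (3,4) (3,5) (4,4) (4,5) (5,3) (5,4) (5,5) (6,3) (6,4) (6,5)] -> total=20
Click 3 (0,4) count=2: revealed 1 new [(0,4)] -> total=21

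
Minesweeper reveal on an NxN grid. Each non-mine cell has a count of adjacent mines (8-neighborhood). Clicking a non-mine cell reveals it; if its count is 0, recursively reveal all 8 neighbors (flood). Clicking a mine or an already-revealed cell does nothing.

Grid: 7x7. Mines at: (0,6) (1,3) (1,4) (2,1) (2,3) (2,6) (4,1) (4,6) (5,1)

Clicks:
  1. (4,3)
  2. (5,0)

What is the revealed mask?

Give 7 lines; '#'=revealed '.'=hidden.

Answer: .......
.......
.......
..####.
..####.
#.#####
..#####

Derivation:
Click 1 (4,3) count=0: revealed 18 new [(3,2) (3,3) (3,4) (3,5) (4,2) (4,3) (4,4) (4,5) (5,2) (5,3) (5,4) (5,5) (5,6) (6,2) (6,3) (6,4) (6,5) (6,6)] -> total=18
Click 2 (5,0) count=2: revealed 1 new [(5,0)] -> total=19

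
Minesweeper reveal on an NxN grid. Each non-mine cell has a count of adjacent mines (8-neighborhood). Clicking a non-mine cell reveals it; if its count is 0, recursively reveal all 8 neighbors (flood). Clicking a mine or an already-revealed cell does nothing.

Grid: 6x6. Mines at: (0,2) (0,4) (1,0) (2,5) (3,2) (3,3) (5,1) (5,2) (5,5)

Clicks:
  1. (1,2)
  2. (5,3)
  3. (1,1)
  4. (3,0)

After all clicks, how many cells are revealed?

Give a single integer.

Click 1 (1,2) count=1: revealed 1 new [(1,2)] -> total=1
Click 2 (5,3) count=1: revealed 1 new [(5,3)] -> total=2
Click 3 (1,1) count=2: revealed 1 new [(1,1)] -> total=3
Click 4 (3,0) count=0: revealed 6 new [(2,0) (2,1) (3,0) (3,1) (4,0) (4,1)] -> total=9

Answer: 9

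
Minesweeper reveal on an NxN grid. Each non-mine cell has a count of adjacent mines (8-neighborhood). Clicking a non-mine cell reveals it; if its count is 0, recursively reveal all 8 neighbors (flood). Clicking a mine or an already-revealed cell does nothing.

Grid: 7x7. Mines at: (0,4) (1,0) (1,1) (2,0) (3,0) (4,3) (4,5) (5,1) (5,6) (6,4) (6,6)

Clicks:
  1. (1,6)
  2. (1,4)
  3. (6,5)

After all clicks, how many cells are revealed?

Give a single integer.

Click 1 (1,6) count=0: revealed 17 new [(0,5) (0,6) (1,2) (1,3) (1,4) (1,5) (1,6) (2,2) (2,3) (2,4) (2,5) (2,6) (3,2) (3,3) (3,4) (3,5) (3,6)] -> total=17
Click 2 (1,4) count=1: revealed 0 new [(none)] -> total=17
Click 3 (6,5) count=3: revealed 1 new [(6,5)] -> total=18

Answer: 18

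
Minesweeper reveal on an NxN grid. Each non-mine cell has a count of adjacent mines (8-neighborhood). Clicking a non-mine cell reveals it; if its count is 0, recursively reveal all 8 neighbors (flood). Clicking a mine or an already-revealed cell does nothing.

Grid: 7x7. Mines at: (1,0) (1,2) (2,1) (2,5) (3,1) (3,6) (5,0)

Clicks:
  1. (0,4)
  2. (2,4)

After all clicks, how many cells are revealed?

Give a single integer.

Answer: 9

Derivation:
Click 1 (0,4) count=0: revealed 8 new [(0,3) (0,4) (0,5) (0,6) (1,3) (1,4) (1,5) (1,6)] -> total=8
Click 2 (2,4) count=1: revealed 1 new [(2,4)] -> total=9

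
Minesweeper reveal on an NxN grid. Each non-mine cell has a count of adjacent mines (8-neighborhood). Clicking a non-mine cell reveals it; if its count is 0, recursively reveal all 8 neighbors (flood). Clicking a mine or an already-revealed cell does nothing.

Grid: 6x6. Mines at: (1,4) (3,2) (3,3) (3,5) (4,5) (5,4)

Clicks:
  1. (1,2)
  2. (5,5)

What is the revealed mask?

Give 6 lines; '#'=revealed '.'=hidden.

Click 1 (1,2) count=0: revealed 22 new [(0,0) (0,1) (0,2) (0,3) (1,0) (1,1) (1,2) (1,3) (2,0) (2,1) (2,2) (2,3) (3,0) (3,1) (4,0) (4,1) (4,2) (4,3) (5,0) (5,1) (5,2) (5,3)] -> total=22
Click 2 (5,5) count=2: revealed 1 new [(5,5)] -> total=23

Answer: ####..
####..
####..
##....
####..
####.#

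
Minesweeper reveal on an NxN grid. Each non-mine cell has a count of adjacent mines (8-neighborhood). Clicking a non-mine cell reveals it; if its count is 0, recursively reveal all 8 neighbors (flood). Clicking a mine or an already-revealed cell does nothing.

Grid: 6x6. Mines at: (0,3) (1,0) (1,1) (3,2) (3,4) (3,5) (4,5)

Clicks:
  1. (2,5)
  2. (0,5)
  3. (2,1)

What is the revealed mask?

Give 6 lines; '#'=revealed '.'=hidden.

Answer: ....##
....##
.#..##
......
......
......

Derivation:
Click 1 (2,5) count=2: revealed 1 new [(2,5)] -> total=1
Click 2 (0,5) count=0: revealed 5 new [(0,4) (0,5) (1,4) (1,5) (2,4)] -> total=6
Click 3 (2,1) count=3: revealed 1 new [(2,1)] -> total=7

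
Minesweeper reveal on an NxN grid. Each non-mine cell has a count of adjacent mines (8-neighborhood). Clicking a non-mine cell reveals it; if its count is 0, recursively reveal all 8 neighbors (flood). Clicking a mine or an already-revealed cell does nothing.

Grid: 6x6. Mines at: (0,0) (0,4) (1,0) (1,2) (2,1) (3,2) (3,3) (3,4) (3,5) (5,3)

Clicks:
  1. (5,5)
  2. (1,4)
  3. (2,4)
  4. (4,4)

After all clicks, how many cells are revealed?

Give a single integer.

Answer: 6

Derivation:
Click 1 (5,5) count=0: revealed 4 new [(4,4) (4,5) (5,4) (5,5)] -> total=4
Click 2 (1,4) count=1: revealed 1 new [(1,4)] -> total=5
Click 3 (2,4) count=3: revealed 1 new [(2,4)] -> total=6
Click 4 (4,4) count=4: revealed 0 new [(none)] -> total=6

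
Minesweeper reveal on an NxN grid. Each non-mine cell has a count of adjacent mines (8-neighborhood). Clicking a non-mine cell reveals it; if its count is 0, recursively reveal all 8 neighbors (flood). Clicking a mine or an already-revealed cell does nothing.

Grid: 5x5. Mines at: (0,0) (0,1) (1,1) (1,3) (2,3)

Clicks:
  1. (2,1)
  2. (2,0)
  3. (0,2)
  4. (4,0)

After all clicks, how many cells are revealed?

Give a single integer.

Answer: 14

Derivation:
Click 1 (2,1) count=1: revealed 1 new [(2,1)] -> total=1
Click 2 (2,0) count=1: revealed 1 new [(2,0)] -> total=2
Click 3 (0,2) count=3: revealed 1 new [(0,2)] -> total=3
Click 4 (4,0) count=0: revealed 11 new [(2,2) (3,0) (3,1) (3,2) (3,3) (3,4) (4,0) (4,1) (4,2) (4,3) (4,4)] -> total=14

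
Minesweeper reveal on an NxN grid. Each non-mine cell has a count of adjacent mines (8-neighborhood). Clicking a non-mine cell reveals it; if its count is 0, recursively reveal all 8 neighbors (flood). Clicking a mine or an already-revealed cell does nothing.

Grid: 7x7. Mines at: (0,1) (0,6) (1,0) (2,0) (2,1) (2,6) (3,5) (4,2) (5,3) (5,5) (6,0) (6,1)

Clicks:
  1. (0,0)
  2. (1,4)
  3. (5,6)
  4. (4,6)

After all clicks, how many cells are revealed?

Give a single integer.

Click 1 (0,0) count=2: revealed 1 new [(0,0)] -> total=1
Click 2 (1,4) count=0: revealed 15 new [(0,2) (0,3) (0,4) (0,5) (1,2) (1,3) (1,4) (1,5) (2,2) (2,3) (2,4) (2,5) (3,2) (3,3) (3,4)] -> total=16
Click 3 (5,6) count=1: revealed 1 new [(5,6)] -> total=17
Click 4 (4,6) count=2: revealed 1 new [(4,6)] -> total=18

Answer: 18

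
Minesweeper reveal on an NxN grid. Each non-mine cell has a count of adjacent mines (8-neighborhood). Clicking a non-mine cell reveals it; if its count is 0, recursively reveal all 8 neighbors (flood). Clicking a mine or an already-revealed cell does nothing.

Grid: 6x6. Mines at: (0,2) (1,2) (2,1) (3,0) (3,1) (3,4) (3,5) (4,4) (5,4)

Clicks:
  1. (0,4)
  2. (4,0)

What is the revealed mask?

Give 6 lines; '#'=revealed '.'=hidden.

Answer: ...###
...###
...###
......
#.....
......

Derivation:
Click 1 (0,4) count=0: revealed 9 new [(0,3) (0,4) (0,5) (1,3) (1,4) (1,5) (2,3) (2,4) (2,5)] -> total=9
Click 2 (4,0) count=2: revealed 1 new [(4,0)] -> total=10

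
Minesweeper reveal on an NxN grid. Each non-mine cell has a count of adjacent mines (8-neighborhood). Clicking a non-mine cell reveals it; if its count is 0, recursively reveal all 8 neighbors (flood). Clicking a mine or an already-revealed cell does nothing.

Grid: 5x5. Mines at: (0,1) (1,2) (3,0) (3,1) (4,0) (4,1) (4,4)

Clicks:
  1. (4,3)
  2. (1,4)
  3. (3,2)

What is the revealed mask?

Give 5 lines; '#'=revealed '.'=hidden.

Click 1 (4,3) count=1: revealed 1 new [(4,3)] -> total=1
Click 2 (1,4) count=0: revealed 8 new [(0,3) (0,4) (1,3) (1,4) (2,3) (2,4) (3,3) (3,4)] -> total=9
Click 3 (3,2) count=2: revealed 1 new [(3,2)] -> total=10

Answer: ...##
...##
...##
..###
...#.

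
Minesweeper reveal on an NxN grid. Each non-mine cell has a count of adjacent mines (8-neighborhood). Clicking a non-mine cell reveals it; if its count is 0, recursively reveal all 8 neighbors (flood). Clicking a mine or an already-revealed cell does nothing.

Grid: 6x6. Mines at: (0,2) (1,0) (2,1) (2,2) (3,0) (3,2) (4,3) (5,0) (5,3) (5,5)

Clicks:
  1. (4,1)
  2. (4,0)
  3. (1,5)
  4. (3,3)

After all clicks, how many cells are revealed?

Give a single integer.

Click 1 (4,1) count=3: revealed 1 new [(4,1)] -> total=1
Click 2 (4,0) count=2: revealed 1 new [(4,0)] -> total=2
Click 3 (1,5) count=0: revealed 14 new [(0,3) (0,4) (0,5) (1,3) (1,4) (1,5) (2,3) (2,4) (2,5) (3,3) (3,4) (3,5) (4,4) (4,5)] -> total=16
Click 4 (3,3) count=3: revealed 0 new [(none)] -> total=16

Answer: 16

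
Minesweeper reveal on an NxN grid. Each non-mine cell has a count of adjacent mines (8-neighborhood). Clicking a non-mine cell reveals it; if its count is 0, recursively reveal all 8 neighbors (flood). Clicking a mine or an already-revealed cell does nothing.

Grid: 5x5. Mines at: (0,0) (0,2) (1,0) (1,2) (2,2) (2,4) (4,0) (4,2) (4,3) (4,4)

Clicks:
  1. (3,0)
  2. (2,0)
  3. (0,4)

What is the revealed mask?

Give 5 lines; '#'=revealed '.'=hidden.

Answer: ...##
...##
#....
#....
.....

Derivation:
Click 1 (3,0) count=1: revealed 1 new [(3,0)] -> total=1
Click 2 (2,0) count=1: revealed 1 new [(2,0)] -> total=2
Click 3 (0,4) count=0: revealed 4 new [(0,3) (0,4) (1,3) (1,4)] -> total=6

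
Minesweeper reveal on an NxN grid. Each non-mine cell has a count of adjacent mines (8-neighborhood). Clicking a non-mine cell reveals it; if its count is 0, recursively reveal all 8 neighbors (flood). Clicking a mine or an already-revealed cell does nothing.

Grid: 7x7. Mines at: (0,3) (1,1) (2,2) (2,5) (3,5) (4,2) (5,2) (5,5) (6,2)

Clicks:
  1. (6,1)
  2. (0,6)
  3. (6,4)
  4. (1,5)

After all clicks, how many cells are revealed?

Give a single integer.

Answer: 8

Derivation:
Click 1 (6,1) count=2: revealed 1 new [(6,1)] -> total=1
Click 2 (0,6) count=0: revealed 6 new [(0,4) (0,5) (0,6) (1,4) (1,5) (1,6)] -> total=7
Click 3 (6,4) count=1: revealed 1 new [(6,4)] -> total=8
Click 4 (1,5) count=1: revealed 0 new [(none)] -> total=8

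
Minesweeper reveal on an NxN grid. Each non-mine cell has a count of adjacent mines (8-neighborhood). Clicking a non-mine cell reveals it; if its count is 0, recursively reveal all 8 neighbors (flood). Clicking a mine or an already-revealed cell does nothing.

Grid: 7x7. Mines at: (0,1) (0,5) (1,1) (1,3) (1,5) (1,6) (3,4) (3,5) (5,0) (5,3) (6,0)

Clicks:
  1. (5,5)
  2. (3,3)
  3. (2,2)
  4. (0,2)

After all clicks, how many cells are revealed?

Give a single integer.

Answer: 12

Derivation:
Click 1 (5,5) count=0: revealed 9 new [(4,4) (4,5) (4,6) (5,4) (5,5) (5,6) (6,4) (6,5) (6,6)] -> total=9
Click 2 (3,3) count=1: revealed 1 new [(3,3)] -> total=10
Click 3 (2,2) count=2: revealed 1 new [(2,2)] -> total=11
Click 4 (0,2) count=3: revealed 1 new [(0,2)] -> total=12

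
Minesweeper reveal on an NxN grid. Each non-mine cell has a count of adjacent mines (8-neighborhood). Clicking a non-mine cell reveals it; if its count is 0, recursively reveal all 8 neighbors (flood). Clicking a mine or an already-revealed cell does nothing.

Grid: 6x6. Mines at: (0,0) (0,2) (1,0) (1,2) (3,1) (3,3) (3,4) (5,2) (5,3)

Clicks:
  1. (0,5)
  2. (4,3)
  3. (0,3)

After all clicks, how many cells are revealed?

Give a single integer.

Click 1 (0,5) count=0: revealed 9 new [(0,3) (0,4) (0,5) (1,3) (1,4) (1,5) (2,3) (2,4) (2,5)] -> total=9
Click 2 (4,3) count=4: revealed 1 new [(4,3)] -> total=10
Click 3 (0,3) count=2: revealed 0 new [(none)] -> total=10

Answer: 10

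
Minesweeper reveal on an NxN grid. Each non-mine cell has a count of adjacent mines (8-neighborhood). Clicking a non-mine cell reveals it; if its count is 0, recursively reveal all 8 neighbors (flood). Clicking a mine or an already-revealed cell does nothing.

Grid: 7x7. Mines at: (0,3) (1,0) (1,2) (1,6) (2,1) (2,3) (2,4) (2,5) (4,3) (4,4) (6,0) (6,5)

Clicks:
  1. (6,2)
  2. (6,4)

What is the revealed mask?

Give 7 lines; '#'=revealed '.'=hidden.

Click 1 (6,2) count=0: revealed 8 new [(5,1) (5,2) (5,3) (5,4) (6,1) (6,2) (6,3) (6,4)] -> total=8
Click 2 (6,4) count=1: revealed 0 new [(none)] -> total=8

Answer: .......
.......
.......
.......
.......
.####..
.####..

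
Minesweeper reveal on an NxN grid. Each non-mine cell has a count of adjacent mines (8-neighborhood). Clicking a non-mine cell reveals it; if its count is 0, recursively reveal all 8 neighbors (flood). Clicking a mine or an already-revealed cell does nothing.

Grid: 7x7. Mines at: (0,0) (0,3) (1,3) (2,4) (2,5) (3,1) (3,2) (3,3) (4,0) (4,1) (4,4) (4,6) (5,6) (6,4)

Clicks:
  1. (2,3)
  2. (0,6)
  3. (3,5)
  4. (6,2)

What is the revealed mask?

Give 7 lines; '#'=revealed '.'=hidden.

Click 1 (2,3) count=4: revealed 1 new [(2,3)] -> total=1
Click 2 (0,6) count=0: revealed 6 new [(0,4) (0,5) (0,6) (1,4) (1,5) (1,6)] -> total=7
Click 3 (3,5) count=4: revealed 1 new [(3,5)] -> total=8
Click 4 (6,2) count=0: revealed 8 new [(5,0) (5,1) (5,2) (5,3) (6,0) (6,1) (6,2) (6,3)] -> total=16

Answer: ....###
....###
...#...
.....#.
.......
####...
####...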